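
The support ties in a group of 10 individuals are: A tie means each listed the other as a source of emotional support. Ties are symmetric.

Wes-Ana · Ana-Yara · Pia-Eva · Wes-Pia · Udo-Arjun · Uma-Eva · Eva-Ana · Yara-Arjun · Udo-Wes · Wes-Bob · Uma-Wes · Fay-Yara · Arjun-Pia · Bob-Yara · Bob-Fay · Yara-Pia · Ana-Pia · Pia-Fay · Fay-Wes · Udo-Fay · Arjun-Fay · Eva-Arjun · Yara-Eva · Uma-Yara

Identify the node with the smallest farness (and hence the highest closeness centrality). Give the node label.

Yara

Farness (sum of distances to all others) for each node — Ana:14, Arjun:13, Bob:15, Eva:13, Fay:12, Pia:12, Udo:15, Uma:15, Wes:12, Yara:11.
The smallest farness is 11, for Yara, so Yara has the highest closeness.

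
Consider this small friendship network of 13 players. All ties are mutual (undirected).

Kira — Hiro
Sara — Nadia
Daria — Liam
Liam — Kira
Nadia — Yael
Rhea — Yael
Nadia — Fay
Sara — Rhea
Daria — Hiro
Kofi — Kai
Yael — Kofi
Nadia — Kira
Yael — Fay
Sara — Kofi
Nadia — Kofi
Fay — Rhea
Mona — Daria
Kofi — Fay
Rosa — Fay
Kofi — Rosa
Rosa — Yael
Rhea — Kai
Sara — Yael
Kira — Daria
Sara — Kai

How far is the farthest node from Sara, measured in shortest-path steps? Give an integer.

4

Distances from Sara: Daria:3, Fay:2, Hiro:3, Kai:1, Kira:2, Kofi:1, Liam:3, Mona:4, Nadia:1, Rhea:1, Rosa:2, Yael:1.
The largest is 4 (to Mona), so the eccentricity of Sara is 4.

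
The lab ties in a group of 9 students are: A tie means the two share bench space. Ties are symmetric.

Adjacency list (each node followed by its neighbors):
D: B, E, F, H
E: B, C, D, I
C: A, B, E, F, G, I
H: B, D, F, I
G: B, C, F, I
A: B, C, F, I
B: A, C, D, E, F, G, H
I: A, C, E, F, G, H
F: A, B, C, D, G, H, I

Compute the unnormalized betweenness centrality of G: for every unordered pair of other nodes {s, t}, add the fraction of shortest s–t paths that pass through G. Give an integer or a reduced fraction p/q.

Pairs whose geodesics pass through G — B–I: 1/6.
All other pairs contribute 0.
Summing the contributions gives betweenness(G) = 1/6.

1/6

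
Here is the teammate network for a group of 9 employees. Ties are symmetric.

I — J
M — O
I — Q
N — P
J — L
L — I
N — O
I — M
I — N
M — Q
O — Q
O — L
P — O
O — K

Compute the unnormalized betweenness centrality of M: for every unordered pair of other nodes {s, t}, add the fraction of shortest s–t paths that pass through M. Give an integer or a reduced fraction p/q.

1/2

Pairs whose geodesics pass through M — I–K: 1/4; I–O: 1/4.
All other pairs contribute 0.
Summing the contributions gives betweenness(M) = 1/2.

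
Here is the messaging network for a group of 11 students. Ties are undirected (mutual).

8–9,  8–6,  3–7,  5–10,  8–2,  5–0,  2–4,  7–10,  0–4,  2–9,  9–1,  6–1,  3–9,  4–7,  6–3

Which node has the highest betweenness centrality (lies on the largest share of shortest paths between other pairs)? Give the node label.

7

Unnormalized betweenness of each node: 0:23/6, 1:1/3, 2:19/2, 3:65/6, 4:25/2, 5:1, 6:7/2, 7:79/6, 8:7/3, 9:47/6, 10:25/6.
7 has the largest value, 79/6, making it the main broker — the node through which the most shortest paths run.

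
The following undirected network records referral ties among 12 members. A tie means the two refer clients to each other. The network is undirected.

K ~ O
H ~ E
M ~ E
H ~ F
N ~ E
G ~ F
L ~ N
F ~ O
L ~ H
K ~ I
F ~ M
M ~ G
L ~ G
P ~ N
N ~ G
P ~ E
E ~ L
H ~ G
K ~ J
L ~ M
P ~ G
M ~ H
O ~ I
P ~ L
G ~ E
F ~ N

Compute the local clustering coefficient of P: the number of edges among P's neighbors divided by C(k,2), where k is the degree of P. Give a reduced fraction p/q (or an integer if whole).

1

P's neighbors: E, G, L, and N (k = 4).
Possible neighbor pairs: C(4,2) = 6. Edges among them: E–G, E–L, E–N, G–L, G–N, L–N → e = 6.
Clustering(P) = 6/6 = 1.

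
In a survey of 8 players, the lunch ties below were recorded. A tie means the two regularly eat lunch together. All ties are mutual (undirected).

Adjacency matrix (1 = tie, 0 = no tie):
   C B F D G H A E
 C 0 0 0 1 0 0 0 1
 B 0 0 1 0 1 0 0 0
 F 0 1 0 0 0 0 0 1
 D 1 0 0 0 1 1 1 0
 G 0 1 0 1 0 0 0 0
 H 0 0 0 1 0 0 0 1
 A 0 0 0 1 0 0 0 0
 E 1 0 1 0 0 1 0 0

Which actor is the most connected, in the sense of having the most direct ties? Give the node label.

D

Degrees — A:1, B:2, C:2, D:4, E:3, F:2, G:2, H:2.
The maximum is 4, attained only by D.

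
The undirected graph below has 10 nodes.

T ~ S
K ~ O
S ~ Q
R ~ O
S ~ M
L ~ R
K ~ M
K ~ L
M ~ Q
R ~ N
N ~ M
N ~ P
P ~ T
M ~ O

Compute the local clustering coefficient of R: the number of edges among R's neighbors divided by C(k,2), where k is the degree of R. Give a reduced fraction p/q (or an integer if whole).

R's neighbors: L, N, and O (k = 3).
Possible neighbor pairs: C(3,2) = 3. Edges among them: none → e = 0.
Clustering(R) = 0/3 = 0.

0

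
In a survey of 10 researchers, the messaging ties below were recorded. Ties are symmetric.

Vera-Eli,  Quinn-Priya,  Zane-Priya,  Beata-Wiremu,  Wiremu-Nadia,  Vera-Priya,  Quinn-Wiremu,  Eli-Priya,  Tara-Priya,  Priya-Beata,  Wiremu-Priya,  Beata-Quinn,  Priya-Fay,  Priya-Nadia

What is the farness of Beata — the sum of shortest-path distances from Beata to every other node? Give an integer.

Distances from Beata: Eli:2, Fay:2, Nadia:2, Priya:1, Quinn:1, Tara:2, Vera:2, Wiremu:1, Zane:2.
Sum = 2 + 2 + 2 + 1 + 1 + 2 + 2 + 1 + 2 = 15.

15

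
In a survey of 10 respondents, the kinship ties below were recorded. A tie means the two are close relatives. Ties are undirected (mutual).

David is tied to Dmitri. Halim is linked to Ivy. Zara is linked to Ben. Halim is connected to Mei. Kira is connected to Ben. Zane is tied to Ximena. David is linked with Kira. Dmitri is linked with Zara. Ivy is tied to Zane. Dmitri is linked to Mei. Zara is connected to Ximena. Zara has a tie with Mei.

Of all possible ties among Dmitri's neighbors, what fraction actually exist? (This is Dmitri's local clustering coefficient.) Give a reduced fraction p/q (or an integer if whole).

1/3

Dmitri's neighbors: David, Mei, and Zara (k = 3).
Possible neighbor pairs: C(3,2) = 3. Edges among them: Mei–Zara → e = 1.
Clustering(Dmitri) = 1/3.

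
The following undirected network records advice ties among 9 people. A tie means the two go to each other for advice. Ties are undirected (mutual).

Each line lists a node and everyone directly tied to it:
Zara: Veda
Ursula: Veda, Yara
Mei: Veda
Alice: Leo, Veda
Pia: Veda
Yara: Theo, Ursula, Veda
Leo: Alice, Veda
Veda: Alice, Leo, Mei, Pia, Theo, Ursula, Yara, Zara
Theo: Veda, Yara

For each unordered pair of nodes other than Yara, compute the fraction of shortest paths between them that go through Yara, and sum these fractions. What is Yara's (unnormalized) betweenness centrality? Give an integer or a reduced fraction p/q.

1/2

Pairs whose geodesics pass through Yara — Theo–Ursula: 1/2.
All other pairs contribute 0.
Summing the contributions gives betweenness(Yara) = 1/2.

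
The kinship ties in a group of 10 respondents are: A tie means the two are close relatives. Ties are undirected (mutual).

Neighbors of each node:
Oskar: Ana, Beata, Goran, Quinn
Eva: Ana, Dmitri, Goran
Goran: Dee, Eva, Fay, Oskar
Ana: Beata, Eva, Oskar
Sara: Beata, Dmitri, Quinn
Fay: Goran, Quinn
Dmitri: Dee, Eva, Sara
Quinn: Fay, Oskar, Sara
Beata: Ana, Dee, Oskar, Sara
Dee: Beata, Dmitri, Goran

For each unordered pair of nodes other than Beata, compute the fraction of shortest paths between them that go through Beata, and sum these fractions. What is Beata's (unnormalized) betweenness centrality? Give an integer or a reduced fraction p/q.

137/30

Pairs whose geodesics pass through Beata — Sara–Dee: 1/2; Sara–Ana: 1; Sara–Oskar: 1/2; Sara–Goran: 2/6; Dmitri–Oskar: 2/6; Dee–Ana: 1; Dee–Oskar: 1/2; Dee–Quinn: 2/5.
All other pairs contribute 0.
Summing the contributions gives betweenness(Beata) = 137/30.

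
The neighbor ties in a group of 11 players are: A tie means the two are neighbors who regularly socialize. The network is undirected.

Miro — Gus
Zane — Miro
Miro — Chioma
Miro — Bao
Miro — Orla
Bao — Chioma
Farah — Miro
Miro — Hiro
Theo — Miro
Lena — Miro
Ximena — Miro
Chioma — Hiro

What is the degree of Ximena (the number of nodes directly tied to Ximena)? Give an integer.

Ximena is directly tied to Miro. That is 1 neighbor, so the degree of Ximena is 1.

1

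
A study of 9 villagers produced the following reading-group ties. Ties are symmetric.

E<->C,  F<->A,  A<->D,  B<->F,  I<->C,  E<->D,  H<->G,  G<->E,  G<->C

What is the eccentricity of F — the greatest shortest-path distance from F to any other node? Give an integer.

5

Distances from F: A:1, B:1, C:4, D:2, E:3, G:4, H:5, I:5.
The largest is 5 (to H and I), so the eccentricity of F is 5.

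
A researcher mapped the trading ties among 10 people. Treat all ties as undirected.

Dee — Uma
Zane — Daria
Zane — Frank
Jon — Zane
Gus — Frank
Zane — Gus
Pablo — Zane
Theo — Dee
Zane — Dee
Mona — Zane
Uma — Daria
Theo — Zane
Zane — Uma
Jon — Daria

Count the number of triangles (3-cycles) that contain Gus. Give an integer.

Gus's neighbors: Frank and Zane.
Neighbor pairs that are themselves tied: Gus–Frank–Zane. Each forms one triangle with Gus, for 1 in total.

1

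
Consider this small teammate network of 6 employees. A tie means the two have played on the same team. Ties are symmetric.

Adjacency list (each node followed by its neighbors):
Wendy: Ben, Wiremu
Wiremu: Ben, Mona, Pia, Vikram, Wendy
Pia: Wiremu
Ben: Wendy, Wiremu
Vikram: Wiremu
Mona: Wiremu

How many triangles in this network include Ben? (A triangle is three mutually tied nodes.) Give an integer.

Ben's neighbors: Wendy and Wiremu.
Neighbor pairs that are themselves tied: Ben–Wendy–Wiremu. Each forms one triangle with Ben, for 1 in total.

1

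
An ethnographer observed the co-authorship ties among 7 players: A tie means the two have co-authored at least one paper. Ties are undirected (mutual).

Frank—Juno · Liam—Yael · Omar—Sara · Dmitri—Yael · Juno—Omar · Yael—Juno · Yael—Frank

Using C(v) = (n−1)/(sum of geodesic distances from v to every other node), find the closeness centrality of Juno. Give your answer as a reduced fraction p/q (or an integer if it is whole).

Distances from Juno: Dmitri:2, Frank:1, Liam:2, Omar:1, Sara:2, Yael:1. Sum = 9.
n = 7, so closeness = 6/9 = 2/3.

2/3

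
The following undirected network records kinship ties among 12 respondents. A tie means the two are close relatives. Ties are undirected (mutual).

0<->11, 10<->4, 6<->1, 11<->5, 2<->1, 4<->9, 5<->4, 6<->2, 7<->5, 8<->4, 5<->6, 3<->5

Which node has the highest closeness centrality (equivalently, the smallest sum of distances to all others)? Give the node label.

5

Farness (sum of distances to all others) for each node — 0:35, 1:32, 2:32, 3:27, 4:21, 5:17, 6:23, 7:27, 8:31, 9:31, 10:31, 11:25.
The smallest farness is 17, for 5, so 5 has the highest closeness.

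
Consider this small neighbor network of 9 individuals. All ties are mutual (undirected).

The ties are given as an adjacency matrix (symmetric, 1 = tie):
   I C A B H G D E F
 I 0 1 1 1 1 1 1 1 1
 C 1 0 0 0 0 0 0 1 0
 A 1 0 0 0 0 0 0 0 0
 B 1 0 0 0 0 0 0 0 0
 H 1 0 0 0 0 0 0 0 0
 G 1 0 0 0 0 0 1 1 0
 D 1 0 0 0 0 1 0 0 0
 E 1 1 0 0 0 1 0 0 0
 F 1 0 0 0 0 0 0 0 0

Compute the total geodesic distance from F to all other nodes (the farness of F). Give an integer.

15

Distances from F: A:2, B:2, C:2, D:2, E:2, G:2, H:2, I:1.
Sum = 2 + 2 + 2 + 2 + 2 + 2 + 2 + 1 = 15.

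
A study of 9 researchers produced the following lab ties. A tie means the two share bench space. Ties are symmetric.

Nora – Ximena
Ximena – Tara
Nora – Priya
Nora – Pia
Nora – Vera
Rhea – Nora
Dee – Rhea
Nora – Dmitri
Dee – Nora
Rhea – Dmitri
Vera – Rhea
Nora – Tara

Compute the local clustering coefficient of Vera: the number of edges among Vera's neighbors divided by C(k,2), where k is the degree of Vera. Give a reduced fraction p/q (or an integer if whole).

Vera's neighbors: Nora and Rhea (k = 2).
Possible neighbor pairs: C(2,2) = 1. Edges among them: Nora–Rhea → e = 1.
Clustering(Vera) = 1/1.

1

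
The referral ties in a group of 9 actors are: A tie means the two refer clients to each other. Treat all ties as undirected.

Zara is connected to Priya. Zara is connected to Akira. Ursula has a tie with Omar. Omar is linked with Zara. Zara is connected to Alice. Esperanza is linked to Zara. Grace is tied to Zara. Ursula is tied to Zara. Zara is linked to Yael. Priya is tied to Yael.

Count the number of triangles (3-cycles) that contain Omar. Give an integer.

Omar's neighbors: Ursula and Zara.
Neighbor pairs that are themselves tied: Omar–Ursula–Zara. Each forms one triangle with Omar, for 1 in total.

1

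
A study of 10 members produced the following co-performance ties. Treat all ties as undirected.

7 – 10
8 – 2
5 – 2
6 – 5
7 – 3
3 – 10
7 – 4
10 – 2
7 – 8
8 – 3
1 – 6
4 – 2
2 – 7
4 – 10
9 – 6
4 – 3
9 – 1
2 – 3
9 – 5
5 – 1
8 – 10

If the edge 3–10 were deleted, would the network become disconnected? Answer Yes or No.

Even without that edge, 3 still reaches 10 via 3 – 4 – 10, so the network stays connected. Not a bridge.

No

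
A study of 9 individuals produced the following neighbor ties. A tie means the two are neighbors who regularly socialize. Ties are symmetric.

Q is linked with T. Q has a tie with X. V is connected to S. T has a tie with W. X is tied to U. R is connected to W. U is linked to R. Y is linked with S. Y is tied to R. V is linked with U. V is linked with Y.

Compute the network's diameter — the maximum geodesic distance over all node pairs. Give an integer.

4

Eccentricity of each node (its greatest distance to any other): Q:4, R:3, S:4, T:4, U:3, V:4, W:3, X:3, Y:4.
The maximum eccentricity is 4, realized for instance by the pair V–T via V – U – X – Q – T. So the diameter is 4.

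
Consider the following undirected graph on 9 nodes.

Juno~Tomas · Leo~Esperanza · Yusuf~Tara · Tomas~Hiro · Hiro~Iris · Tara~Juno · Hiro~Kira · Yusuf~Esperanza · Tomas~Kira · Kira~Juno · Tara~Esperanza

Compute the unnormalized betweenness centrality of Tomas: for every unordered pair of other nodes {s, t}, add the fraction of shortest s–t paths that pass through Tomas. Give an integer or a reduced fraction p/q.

Pairs whose geodesics pass through Tomas — Iris–Juno: 1/2; Iris–Tara: 1/2; Iris–Esperanza: 1/2; Iris–Leo: 1/2; Iris–Yusuf: 1/2; Hiro–Juno: 1/2; Hiro–Tara: 1/2; Hiro–Esperanza: 1/2; Hiro–Leo: 1/2; Hiro–Yusuf: 1/2.
All other pairs contribute 0.
Summing the contributions gives betweenness(Tomas) = 5.

5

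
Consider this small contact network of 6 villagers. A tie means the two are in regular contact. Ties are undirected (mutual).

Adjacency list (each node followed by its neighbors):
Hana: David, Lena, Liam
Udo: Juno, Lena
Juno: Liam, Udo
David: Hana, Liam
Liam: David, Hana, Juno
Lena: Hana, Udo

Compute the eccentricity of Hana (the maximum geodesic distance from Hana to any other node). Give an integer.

2

Distances from Hana: David:1, Juno:2, Lena:1, Liam:1, Udo:2.
The largest is 2 (to Udo and Juno), so the eccentricity of Hana is 2.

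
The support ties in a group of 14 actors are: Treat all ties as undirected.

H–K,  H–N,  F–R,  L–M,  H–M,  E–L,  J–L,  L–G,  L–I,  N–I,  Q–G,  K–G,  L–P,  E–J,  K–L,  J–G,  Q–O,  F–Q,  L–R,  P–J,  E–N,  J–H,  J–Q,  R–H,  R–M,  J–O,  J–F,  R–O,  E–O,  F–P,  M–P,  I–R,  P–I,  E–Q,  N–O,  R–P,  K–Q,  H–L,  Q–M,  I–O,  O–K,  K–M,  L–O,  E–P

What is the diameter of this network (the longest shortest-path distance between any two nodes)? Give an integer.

3

Eccentricity of each node (its greatest distance to any other): E:2, F:3, G:3, H:2, I:2, J:2, K:2, L:2, M:2, N:3, O:2, P:2, Q:2, R:2.
The maximum eccentricity is 3, realized for instance by the pair F–N via F – P – I – N. So the diameter is 3.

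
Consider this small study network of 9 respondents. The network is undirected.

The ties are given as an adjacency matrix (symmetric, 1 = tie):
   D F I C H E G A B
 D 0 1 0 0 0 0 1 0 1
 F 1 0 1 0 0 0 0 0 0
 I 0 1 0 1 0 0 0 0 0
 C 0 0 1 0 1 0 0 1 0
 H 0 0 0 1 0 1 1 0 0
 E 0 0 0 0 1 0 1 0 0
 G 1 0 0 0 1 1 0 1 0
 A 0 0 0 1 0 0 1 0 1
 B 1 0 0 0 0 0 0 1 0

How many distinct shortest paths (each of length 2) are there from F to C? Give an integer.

The shortest distance is 2, and the only length-2 path is F–I–C. So there is exactly 1 shortest path.

1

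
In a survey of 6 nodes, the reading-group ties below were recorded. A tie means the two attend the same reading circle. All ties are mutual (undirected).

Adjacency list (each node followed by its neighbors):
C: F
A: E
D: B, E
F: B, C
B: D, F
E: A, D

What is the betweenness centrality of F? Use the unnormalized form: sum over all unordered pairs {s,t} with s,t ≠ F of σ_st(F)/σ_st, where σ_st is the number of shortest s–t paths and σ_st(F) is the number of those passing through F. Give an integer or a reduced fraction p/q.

4

Pairs whose geodesics pass through F — D–C: 1; C–B: 1; C–E: 1; C–A: 1.
All other pairs contribute 0.
Summing the contributions gives betweenness(F) = 4.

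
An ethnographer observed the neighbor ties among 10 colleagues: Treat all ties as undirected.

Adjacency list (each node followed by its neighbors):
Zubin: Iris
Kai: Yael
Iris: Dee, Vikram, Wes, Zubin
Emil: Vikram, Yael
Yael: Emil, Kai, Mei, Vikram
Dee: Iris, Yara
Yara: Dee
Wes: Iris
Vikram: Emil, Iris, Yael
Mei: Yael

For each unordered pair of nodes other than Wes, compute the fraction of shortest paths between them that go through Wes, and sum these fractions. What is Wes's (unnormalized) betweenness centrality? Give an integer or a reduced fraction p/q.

No shortest path between any pair of other nodes passes through Wes.
Summing the contributions gives betweenness(Wes) = 0.

0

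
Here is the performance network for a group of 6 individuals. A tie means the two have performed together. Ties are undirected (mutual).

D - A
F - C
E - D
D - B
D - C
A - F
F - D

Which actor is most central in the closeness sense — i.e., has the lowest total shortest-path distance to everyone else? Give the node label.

Farness (sum of distances to all others) for each node — A:8, B:9, C:8, D:5, E:9, F:7.
The smallest farness is 5, for D, so D has the highest closeness.

D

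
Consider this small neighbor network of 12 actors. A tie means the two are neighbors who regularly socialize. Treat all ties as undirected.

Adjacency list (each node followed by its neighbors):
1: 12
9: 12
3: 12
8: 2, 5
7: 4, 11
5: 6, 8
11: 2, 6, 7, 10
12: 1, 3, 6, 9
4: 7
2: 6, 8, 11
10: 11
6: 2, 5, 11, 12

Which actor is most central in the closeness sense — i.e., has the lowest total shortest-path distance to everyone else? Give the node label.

6

Farness (sum of distances to all others) for each node — 1:33, 2:23, 3:33, 4:39, 5:27, 6:19, 7:29, 8:31, 9:33, 10:31, 11:21, 12:23.
The smallest farness is 19, for 6, so 6 has the highest closeness.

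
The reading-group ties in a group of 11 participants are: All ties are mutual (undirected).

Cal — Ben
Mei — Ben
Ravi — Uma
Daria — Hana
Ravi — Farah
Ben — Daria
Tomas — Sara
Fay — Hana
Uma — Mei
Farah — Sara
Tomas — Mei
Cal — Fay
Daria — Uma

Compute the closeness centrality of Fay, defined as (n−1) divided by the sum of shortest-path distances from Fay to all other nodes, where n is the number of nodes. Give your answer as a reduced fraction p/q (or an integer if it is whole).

1/3

Distances from Fay: Ben:2, Cal:1, Daria:2, Farah:5, Hana:1, Mei:3, Ravi:4, Sara:5, Tomas:4, Uma:3. Sum = 30.
n = 11, so closeness = 10/30 = 1/3.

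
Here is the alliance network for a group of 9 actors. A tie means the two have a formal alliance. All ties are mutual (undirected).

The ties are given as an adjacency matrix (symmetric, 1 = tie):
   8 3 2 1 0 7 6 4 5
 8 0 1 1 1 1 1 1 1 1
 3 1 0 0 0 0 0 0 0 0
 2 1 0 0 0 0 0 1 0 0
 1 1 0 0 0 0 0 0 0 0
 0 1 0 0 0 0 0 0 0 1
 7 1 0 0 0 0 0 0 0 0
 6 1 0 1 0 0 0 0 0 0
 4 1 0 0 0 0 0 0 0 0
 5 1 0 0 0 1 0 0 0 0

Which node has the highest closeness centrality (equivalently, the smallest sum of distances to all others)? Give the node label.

8

Farness (sum of distances to all others) for each node — 0:14, 1:15, 2:14, 3:15, 4:15, 5:14, 6:14, 7:15, 8:8.
The smallest farness is 8, for 8, so 8 has the highest closeness.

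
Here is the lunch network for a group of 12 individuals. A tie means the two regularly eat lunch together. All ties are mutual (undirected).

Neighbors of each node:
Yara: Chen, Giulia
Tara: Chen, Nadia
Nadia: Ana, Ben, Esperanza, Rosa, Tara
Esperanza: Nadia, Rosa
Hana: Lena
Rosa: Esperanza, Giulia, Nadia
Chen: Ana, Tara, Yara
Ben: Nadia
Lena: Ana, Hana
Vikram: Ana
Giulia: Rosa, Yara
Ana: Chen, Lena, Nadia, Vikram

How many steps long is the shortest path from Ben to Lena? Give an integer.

3

One shortest route is Ben – Nadia – Ana – Lena, which uses 3 edges, and at distance 2 from Ben we only reach {Ana, Esperanza, Rosa, Tara}, which does not include Lena. So d(Ben,Lena) = 3.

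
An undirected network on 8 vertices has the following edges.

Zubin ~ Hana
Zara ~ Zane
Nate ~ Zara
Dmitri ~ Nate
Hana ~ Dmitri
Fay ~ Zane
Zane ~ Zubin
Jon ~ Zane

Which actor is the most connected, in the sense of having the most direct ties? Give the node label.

Degrees — Dmitri:2, Fay:1, Hana:2, Jon:1, Nate:2, Zane:4, Zara:2, Zubin:2.
The maximum is 4, attained only by Zane.

Zane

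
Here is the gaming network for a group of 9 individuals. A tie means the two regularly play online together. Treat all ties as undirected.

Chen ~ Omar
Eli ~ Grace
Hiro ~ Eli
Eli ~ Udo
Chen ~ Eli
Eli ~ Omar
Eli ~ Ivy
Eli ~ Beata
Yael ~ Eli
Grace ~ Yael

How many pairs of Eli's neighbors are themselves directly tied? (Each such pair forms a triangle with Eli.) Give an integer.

2

Eli's neighbors: Beata, Chen, Grace, Hiro, Ivy, Omar, Udo, and Yael.
Neighbor pairs that are themselves tied: Eli–Chen–Omar; Eli–Grace–Yael. Each forms one triangle with Eli, for 2 in total.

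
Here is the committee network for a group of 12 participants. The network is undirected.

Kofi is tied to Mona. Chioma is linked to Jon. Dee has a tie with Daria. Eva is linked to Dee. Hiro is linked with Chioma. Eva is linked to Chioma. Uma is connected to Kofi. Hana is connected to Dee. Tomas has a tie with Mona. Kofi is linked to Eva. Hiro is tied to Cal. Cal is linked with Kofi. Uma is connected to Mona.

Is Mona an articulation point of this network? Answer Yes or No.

Yes

Removing Mona leaves {Cal, Chioma, Daria, Dee, Eva, Hana, Hiro, Jon, Kofi, and Uma} with no path to {Tomas}, so the network splits into 2 components. Mona is a cut vertex.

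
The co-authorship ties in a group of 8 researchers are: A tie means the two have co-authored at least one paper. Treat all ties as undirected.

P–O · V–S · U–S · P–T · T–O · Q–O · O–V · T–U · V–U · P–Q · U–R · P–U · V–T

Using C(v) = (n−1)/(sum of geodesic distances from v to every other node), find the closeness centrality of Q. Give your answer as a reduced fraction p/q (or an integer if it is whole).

Distances from Q: O:1, P:1, R:3, S:3, T:2, U:2, V:2. Sum = 14.
n = 8, so closeness = 7/14 = 1/2.

1/2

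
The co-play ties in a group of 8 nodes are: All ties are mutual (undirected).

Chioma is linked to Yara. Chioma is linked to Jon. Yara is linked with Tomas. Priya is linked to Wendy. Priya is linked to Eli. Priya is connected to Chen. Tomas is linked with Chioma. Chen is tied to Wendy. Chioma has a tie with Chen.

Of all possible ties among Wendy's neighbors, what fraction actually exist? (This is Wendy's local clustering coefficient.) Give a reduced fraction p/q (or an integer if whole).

1

Wendy's neighbors: Chen and Priya (k = 2).
Possible neighbor pairs: C(2,2) = 1. Edges among them: Chen–Priya → e = 1.
Clustering(Wendy) = 1/1.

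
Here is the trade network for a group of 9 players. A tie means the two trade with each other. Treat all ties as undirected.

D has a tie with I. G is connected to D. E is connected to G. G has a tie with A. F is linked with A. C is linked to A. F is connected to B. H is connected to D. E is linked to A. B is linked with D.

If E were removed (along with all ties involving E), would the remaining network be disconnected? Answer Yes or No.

No

Even without E, every remaining node can still reach every other (the residual graph is connected), so E is not a cut vertex.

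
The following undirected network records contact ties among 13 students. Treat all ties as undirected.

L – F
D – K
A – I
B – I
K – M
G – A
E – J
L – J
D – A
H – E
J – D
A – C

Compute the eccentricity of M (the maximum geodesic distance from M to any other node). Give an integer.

Distances from M: A:3, B:5, C:4, D:2, E:4, F:5, G:4, H:5, I:4, J:3, K:1, L:4.
The largest is 5 (to H, F, and B), so the eccentricity of M is 5.

5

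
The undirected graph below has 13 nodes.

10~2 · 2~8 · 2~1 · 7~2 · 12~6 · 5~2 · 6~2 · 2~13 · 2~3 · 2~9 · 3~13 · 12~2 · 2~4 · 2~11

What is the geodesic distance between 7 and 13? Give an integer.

One shortest route is 7 – 2 – 13, which uses 2 edges, and 7 and 13 are not directly tied, so nothing shorter exists. So d(7,13) = 2.

2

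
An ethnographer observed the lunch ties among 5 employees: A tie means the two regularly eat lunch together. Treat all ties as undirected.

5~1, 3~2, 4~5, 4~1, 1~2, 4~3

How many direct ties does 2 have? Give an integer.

2

2 is directly tied to 1 and 3. That is 2 neighbors, so the degree of 2 is 2.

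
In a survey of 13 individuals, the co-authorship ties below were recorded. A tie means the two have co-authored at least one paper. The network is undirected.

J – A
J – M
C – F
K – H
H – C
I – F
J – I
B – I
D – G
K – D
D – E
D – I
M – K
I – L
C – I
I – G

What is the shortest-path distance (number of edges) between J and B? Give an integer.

2

One shortest route is J – I – B, which uses 2 edges, and J and B are not directly tied, so nothing shorter exists. So d(J,B) = 2.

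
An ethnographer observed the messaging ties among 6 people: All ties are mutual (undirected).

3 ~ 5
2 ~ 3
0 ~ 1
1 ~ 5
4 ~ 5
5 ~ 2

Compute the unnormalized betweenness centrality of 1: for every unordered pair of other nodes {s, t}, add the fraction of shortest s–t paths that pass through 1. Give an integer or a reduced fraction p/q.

Pairs whose geodesics pass through 1 — 5–0: 1; 2–0: 1; 4–0: 1; 3–0: 1.
All other pairs contribute 0.
Summing the contributions gives betweenness(1) = 4.

4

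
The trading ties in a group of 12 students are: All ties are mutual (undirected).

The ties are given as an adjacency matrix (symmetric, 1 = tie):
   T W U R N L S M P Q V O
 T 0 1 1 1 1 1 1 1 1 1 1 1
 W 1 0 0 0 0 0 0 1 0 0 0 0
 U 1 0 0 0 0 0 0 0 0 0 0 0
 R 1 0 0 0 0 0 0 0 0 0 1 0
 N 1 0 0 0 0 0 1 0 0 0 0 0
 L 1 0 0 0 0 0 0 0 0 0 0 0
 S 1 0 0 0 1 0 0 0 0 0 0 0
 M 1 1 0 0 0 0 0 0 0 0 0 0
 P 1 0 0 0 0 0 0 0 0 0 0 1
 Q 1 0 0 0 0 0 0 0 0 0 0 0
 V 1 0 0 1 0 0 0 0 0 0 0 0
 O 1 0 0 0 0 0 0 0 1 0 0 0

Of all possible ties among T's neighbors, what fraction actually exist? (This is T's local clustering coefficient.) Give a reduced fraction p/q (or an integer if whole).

T's neighbors: L, M, N, O, P, Q, R, S, U, V, and W (k = 11).
Possible neighbor pairs: C(11,2) = 55. Edges among them: M–W, N–S, O–P, R–V → e = 4.
Clustering(T) = 4/55.

4/55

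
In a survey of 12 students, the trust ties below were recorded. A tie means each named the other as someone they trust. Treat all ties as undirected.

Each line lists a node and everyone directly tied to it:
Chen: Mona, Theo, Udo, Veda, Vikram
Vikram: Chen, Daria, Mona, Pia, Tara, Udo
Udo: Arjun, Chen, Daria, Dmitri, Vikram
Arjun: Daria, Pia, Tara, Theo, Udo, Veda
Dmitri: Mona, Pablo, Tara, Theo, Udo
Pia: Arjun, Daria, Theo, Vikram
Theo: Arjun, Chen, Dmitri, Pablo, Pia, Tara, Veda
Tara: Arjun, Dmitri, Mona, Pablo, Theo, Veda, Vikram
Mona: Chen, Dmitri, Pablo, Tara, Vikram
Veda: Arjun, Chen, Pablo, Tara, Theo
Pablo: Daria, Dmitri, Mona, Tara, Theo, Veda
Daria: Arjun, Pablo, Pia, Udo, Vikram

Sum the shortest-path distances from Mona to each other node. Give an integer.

Distances from Mona: Arjun:2, Chen:1, Daria:2, Dmitri:1, Pablo:1, Pia:2, Tara:1, Theo:2, Udo:2, Veda:2, Vikram:1.
Sum = 2 + 1 + 2 + 1 + 1 + 2 + 1 + 2 + 2 + 2 + 1 = 17.

17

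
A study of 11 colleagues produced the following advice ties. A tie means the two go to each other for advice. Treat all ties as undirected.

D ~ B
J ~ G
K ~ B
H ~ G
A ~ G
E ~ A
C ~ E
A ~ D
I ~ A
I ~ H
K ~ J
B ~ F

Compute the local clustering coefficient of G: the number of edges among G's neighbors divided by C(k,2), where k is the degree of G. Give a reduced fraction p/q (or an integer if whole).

G's neighbors: A, H, and J (k = 3).
Possible neighbor pairs: C(3,2) = 3. Edges among them: none → e = 0.
Clustering(G) = 0/3 = 0.

0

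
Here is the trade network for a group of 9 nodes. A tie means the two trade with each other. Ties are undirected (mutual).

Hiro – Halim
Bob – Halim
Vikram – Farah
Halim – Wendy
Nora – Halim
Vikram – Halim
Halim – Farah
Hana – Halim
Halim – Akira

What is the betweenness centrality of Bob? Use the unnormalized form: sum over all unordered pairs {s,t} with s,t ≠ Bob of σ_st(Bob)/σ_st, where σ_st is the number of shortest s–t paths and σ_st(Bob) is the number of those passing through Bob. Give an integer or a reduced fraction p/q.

0

No shortest path between any pair of other nodes passes through Bob.
Summing the contributions gives betweenness(Bob) = 0.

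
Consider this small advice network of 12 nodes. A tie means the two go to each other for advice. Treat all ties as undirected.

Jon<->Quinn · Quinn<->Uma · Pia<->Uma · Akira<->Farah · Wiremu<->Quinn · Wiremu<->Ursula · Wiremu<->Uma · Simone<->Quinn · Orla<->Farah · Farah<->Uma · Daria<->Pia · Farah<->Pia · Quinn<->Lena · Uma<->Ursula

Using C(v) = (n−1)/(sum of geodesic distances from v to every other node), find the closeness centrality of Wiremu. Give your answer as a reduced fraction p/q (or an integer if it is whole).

Distances from Wiremu: Akira:3, Daria:3, Farah:2, Jon:2, Lena:2, Orla:3, Pia:2, Quinn:1, Simone:2, Uma:1, Ursula:1. Sum = 22.
n = 12, so closeness = 11/22 = 1/2.

1/2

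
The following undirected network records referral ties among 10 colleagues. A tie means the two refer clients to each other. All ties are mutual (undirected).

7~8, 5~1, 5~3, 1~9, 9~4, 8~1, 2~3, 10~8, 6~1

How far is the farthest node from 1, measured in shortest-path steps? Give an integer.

3

Distances from 1: 2:3, 3:2, 4:2, 5:1, 6:1, 7:2, 8:1, 9:1, 10:2.
The largest is 3 (to 2), so the eccentricity of 1 is 3.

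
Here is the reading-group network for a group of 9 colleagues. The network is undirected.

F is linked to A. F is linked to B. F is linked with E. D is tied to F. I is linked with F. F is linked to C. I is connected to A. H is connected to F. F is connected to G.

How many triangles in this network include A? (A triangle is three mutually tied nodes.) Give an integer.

A's neighbors: F and I.
Neighbor pairs that are themselves tied: A–F–I. Each forms one triangle with A, for 1 in total.

1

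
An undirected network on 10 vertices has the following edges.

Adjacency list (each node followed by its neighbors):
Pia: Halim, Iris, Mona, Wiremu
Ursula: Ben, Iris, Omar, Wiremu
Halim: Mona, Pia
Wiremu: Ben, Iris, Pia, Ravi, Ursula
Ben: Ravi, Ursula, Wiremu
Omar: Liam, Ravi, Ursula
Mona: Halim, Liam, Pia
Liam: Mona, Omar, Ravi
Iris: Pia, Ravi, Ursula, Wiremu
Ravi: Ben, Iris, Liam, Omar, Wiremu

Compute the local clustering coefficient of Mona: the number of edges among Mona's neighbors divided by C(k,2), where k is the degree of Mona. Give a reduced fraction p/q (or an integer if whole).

1/3

Mona's neighbors: Halim, Liam, and Pia (k = 3).
Possible neighbor pairs: C(3,2) = 3. Edges among them: Halim–Pia → e = 1.
Clustering(Mona) = 1/3.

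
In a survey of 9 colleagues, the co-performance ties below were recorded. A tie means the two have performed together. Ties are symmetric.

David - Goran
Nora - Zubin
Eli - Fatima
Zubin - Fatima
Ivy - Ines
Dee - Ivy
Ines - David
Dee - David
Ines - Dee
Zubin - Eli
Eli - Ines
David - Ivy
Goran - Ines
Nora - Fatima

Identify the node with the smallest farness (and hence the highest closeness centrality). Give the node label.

Ines

Farness (sum of distances to all others) for each node — David:16, Dee:17, Eli:13, Fatima:17, Goran:18, Ines:12, Ivy:17, Nora:23, Zubin:17.
The smallest farness is 12, for Ines, so Ines has the highest closeness.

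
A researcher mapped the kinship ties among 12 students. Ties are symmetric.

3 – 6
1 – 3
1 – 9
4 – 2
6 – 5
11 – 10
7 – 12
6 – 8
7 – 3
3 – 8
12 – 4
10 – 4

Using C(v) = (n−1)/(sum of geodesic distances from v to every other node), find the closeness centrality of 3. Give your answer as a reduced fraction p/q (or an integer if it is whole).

11/26

Distances from 3: 1:1, 2:4, 4:3, 5:2, 6:1, 7:1, 8:1, 9:2, 10:4, 11:5, 12:2. Sum = 26.
n = 12, so closeness = 11/26.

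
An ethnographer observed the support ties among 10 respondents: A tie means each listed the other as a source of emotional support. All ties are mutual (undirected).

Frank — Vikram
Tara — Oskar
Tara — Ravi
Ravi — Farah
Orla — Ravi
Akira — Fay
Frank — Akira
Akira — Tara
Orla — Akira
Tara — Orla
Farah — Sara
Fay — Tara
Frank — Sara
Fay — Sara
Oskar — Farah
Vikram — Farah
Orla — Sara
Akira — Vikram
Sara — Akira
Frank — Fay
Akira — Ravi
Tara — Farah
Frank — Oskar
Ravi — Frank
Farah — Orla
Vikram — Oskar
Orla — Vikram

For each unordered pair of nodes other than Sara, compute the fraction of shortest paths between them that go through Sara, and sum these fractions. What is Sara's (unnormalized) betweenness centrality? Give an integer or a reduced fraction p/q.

23/15

Pairs whose geodesics pass through Sara — Frank–Orla: 1/4; Frank–Farah: 1/4; Orla–Fay: 1/3; Fay–Farah: 1/2; Akira–Farah: 1/5.
All other pairs contribute 0.
Summing the contributions gives betweenness(Sara) = 23/15.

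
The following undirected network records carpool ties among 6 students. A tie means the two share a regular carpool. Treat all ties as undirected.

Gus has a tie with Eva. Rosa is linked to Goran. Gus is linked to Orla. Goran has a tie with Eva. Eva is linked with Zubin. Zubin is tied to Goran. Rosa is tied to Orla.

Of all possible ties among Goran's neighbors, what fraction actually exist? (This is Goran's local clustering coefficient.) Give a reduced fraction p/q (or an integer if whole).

Goran's neighbors: Eva, Rosa, and Zubin (k = 3).
Possible neighbor pairs: C(3,2) = 3. Edges among them: Eva–Zubin → e = 1.
Clustering(Goran) = 1/3.

1/3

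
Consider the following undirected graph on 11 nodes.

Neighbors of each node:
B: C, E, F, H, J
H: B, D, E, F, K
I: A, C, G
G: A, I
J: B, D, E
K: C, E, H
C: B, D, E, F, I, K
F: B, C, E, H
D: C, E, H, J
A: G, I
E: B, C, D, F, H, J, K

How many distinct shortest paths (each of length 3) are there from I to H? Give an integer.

5

The shortest distance is 3. The length-3 paths are: I–C–E–H; I–C–K–H; I–C–D–H; I–C–B–H; I–C–F–H.
That gives 5 distinct shortest paths.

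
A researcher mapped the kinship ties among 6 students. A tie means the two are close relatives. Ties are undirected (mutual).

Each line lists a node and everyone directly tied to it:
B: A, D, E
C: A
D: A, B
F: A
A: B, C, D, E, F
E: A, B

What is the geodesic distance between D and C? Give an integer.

One shortest route is D – A – C, which uses 2 edges, and D and C are not directly tied, so nothing shorter exists. So d(D,C) = 2.

2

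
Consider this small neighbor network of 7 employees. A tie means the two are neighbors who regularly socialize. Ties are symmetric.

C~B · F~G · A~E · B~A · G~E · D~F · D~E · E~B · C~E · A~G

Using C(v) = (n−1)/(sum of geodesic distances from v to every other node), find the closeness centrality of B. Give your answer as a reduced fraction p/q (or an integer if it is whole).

3/5

Distances from B: A:1, C:1, D:2, E:1, F:3, G:2. Sum = 10.
n = 7, so closeness = 6/10 = 3/5.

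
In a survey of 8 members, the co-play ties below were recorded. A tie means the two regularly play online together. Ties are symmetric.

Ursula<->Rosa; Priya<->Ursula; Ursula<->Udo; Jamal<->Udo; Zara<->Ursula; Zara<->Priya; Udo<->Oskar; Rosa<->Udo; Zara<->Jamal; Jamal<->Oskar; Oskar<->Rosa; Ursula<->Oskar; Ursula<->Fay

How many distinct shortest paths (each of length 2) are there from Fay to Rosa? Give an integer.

1

The shortest distance is 2, and the only length-2 path is Fay–Ursula–Rosa. So there is exactly 1 shortest path.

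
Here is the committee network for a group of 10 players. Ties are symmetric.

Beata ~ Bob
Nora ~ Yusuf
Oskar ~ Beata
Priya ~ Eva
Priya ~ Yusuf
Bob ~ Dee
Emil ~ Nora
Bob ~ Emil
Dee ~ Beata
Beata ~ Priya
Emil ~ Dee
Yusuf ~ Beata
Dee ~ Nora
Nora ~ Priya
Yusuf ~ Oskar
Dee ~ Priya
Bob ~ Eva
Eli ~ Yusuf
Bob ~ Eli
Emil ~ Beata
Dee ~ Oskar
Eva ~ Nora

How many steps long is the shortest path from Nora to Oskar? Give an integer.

2

One shortest route is Nora – Dee – Oskar, which uses 2 edges, and Nora and Oskar are not directly tied, so nothing shorter exists. So d(Nora,Oskar) = 2.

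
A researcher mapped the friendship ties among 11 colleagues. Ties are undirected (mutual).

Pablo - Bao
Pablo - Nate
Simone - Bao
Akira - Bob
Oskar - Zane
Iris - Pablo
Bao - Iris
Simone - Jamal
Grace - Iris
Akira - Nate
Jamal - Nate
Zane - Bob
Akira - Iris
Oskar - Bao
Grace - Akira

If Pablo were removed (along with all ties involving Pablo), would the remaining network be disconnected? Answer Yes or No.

No

Even without Pablo, every remaining node can still reach every other (the residual graph is connected), so Pablo is not a cut vertex.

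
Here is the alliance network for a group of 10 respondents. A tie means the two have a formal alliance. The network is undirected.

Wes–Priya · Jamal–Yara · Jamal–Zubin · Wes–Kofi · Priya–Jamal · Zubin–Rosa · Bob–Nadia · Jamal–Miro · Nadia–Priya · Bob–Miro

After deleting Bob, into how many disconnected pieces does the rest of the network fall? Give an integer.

Bob's neighbors (Miro and Nadia) remain reachable from one another through other ties, so the rest of the network stays in one piece.

1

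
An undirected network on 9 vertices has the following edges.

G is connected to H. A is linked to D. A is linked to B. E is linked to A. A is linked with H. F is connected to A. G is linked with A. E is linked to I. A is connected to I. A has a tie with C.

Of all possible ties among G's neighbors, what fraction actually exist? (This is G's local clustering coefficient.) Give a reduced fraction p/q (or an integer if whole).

1

G's neighbors: A and H (k = 2).
Possible neighbor pairs: C(2,2) = 1. Edges among them: A–H → e = 1.
Clustering(G) = 1/1.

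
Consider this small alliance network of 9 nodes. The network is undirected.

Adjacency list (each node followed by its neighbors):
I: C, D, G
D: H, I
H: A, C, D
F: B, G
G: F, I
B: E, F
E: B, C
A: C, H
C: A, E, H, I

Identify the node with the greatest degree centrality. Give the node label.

Degrees — A:2, B:2, C:4, D:2, E:2, F:2, G:2, H:3, I:3.
The maximum is 4, attained only by C.

C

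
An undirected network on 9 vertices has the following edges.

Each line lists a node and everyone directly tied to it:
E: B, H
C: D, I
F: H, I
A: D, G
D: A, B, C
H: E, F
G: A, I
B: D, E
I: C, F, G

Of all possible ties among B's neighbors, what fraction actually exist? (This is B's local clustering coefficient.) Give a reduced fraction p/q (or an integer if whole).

0

B's neighbors: D and E (k = 2).
Possible neighbor pairs: C(2,2) = 1. Edges among them: none → e = 0.
Clustering(B) = 0/1.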